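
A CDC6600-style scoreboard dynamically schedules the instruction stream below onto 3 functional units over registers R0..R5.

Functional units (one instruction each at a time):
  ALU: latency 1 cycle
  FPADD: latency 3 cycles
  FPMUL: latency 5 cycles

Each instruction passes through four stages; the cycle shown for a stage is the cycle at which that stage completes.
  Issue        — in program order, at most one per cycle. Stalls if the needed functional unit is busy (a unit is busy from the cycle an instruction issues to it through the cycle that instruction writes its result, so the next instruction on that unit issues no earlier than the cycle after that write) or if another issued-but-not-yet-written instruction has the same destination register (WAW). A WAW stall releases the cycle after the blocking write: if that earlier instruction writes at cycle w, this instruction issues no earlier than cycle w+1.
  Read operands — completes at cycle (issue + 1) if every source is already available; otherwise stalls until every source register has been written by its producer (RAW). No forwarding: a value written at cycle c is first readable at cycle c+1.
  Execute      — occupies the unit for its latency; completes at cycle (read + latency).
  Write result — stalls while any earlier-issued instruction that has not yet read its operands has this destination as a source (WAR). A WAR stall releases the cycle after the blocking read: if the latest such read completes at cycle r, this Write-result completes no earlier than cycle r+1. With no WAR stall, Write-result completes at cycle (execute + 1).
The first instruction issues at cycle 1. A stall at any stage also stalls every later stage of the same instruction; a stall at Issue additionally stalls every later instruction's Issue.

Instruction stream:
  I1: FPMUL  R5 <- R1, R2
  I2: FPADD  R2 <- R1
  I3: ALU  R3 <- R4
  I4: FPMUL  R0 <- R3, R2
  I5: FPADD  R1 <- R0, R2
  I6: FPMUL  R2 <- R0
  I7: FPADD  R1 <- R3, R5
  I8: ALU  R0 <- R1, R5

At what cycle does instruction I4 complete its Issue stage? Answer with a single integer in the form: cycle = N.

cycle = 9

cycle 1: I1→FPMUL
cycle 2: I1 RO · I2→FPADD
cycle 3: I2 RO · I3→ALU
cycle 4: I3 RO
cycle 5: I3 EX
cycle 6: I2 EX · I3 WR R3
cycle 7: I1 EX · I2 WR R2
cycle 8: I1 WR R5
cycle 9: I4→FPMUL
cycle 10: I4 RO · I5→FPADD
cycle 15: I4 EX
cycle 16: I4 WR R0
cycle 17: I5 RO · I6→FPMUL
cycle 18: I6 RO
cycle 20: I5 EX
cycle 21: I5 WR R1
cycle 22: I7→FPADD
cycle 23: I6 EX · I7 RO · I8→ALU
cycle 24: I6 WR R2
cycle 26: I7 EX
cycle 27: I7 WR R1
cycle 28: I8 RO
cycle 29: I8 EX
cycle 30: I8 WR R0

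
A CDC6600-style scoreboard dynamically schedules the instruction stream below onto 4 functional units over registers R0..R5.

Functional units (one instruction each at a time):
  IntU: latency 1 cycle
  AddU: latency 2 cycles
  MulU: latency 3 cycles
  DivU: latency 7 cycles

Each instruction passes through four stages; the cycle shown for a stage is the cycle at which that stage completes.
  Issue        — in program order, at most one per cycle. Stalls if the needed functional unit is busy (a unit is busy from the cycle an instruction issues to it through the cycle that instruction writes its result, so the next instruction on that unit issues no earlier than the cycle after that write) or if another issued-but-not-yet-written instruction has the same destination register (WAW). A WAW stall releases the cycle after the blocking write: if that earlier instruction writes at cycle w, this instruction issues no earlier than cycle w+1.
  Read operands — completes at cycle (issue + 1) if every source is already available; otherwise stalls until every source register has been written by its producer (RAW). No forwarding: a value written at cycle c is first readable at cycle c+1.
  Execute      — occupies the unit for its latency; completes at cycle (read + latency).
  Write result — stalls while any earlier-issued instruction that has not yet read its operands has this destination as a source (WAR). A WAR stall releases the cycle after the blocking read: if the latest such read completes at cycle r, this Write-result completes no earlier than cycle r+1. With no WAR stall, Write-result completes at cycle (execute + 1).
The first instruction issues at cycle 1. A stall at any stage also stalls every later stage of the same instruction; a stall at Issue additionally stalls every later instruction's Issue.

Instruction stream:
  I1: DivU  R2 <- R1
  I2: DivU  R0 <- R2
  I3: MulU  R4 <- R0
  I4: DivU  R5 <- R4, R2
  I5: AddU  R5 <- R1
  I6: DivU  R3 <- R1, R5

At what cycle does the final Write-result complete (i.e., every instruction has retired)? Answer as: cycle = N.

cycle 1: I1→DivU
cycle 2: I1 RO
cycle 9: I1 EX
cycle 10: I1 WR R2
cycle 11: I2→DivU
cycle 12: I2 RO; I3→MulU
cycle 19: I2 EX
cycle 20: I2 WR R0
cycle 21: I3 RO; I4→DivU
cycle 24: I3 EX
cycle 25: I3 WR R4
cycle 26: I4 RO
cycle 33: I4 EX
cycle 34: I4 WR R5
cycle 35: I5→AddU
cycle 36: I5 RO; I6→DivU
cycle 38: I5 EX
cycle 39: I5 WR R5
cycle 40: I6 RO
cycle 47: I6 EX
cycle 48: I6 WR R3

cycle = 48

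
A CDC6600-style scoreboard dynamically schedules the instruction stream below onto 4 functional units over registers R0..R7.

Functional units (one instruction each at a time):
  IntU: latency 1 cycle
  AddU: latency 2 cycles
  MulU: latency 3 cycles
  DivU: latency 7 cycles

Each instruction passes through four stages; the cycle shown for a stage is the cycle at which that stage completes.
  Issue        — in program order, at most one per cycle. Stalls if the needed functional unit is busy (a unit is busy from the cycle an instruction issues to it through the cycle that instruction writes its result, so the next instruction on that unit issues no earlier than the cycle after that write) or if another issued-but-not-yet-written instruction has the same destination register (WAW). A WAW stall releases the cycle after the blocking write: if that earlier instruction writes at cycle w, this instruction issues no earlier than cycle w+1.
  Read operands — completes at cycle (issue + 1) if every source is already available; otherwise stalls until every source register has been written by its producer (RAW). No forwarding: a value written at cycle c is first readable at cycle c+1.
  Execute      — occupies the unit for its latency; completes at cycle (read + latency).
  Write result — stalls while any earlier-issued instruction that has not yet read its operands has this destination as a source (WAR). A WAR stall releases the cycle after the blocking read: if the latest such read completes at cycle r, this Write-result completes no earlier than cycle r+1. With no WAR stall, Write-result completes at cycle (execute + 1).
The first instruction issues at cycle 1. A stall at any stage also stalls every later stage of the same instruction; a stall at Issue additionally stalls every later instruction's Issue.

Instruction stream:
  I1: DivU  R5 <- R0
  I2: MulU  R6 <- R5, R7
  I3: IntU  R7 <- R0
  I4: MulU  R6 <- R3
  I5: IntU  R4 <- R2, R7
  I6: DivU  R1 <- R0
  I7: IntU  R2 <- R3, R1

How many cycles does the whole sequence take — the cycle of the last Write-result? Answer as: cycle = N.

cycle = 30

  I1 | 1 | 2 | 9 | 10
  I2 | 2 | 11 | 14 | 15   RAW R5: wait I1 write@10
  I3 | 3 | 4 | 5 | 12   WAR R7: wait I2 read@11
  I4 | 16 | 17 | 20 | 21   struct: MulU busy until I2 writes@15
  I5 | 17 | 18 | 19 | 20
  I6 | 18 | 19 | 26 | 27
  I7 | 21 | 28 | 29 | 30   struct: IntU busy until I5 writes@20 · RAW R1: wait I6 write@27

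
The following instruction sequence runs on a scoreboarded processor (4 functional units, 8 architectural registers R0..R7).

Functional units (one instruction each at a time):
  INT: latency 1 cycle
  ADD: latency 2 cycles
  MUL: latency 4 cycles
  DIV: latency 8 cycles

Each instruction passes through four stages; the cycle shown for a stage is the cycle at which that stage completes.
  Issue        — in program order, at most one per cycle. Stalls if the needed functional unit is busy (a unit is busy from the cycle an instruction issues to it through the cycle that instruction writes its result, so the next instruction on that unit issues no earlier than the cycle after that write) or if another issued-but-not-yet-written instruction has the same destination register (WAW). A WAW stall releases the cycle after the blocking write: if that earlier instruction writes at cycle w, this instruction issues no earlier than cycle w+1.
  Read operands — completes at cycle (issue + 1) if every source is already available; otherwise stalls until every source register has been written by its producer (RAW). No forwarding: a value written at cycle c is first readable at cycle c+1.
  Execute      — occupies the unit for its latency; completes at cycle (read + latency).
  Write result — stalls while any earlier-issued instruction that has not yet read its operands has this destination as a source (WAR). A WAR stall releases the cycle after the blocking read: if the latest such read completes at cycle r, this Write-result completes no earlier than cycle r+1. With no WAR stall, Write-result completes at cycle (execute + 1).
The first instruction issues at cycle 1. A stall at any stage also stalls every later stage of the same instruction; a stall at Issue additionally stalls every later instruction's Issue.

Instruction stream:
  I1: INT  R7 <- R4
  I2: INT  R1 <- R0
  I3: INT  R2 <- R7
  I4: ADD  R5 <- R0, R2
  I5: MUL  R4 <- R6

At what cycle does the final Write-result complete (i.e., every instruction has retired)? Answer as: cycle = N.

cycle = 17

cycle 1: I1 dispatched to INT
cycle 2: I1 operands ready
cycle 3: I1 complete
cycle 4: R7←I1
cycle 5: I2 dispatched to INT
cycle 6: I2 operands ready
cycle 7: I2 complete
cycle 8: R1←I2
cycle 9: I3 dispatched to INT
cycle 10: I3 operands ready, I4 dispatched to ADD
cycle 11: I3 complete, I5 dispatched to MUL
cycle 12: R2←I3, I5 operands ready
cycle 13: I4 operands ready
cycle 15: I4 complete
cycle 16: R5←I4, I5 complete
cycle 17: R4←I5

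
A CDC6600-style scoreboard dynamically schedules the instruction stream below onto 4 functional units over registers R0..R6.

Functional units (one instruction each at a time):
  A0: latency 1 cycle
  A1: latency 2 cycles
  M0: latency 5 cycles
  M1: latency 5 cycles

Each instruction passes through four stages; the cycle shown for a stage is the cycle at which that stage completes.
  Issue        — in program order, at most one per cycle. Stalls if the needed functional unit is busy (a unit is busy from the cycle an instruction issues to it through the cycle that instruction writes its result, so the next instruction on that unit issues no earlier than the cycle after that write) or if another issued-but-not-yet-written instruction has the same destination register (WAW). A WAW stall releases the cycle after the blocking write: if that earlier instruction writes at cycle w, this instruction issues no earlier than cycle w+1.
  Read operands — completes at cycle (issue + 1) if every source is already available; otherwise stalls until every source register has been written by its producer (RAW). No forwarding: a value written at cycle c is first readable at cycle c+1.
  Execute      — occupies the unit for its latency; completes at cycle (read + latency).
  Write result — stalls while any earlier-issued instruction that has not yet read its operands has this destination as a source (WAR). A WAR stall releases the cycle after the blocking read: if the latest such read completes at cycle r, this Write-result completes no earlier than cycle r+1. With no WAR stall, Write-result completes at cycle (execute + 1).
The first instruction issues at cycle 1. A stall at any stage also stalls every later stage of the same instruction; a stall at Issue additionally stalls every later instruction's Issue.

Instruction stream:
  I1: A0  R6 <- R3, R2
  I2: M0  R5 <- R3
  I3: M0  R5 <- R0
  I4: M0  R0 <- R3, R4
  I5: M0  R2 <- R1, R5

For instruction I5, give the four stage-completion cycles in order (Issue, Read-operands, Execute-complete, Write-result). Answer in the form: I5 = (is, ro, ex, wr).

I5 = (26, 27, 32, 33)

[1] I1 issues→A0
[2] I1 reads · I2 issues→M0
[3] I1 exec-done · I2 reads
[4] I1 writes R6
[8] I2 exec-done
[9] I2 writes R5
[10] I3 issues→M0
[11] I3 reads
[16] I3 exec-done
[17] I3 writes R5
[18] I4 issues→M0
[19] I4 reads
[24] I4 exec-done
[25] I4 writes R0
[26] I5 issues→M0
[27] I5 reads
[32] I5 exec-done
[33] I5 writes R2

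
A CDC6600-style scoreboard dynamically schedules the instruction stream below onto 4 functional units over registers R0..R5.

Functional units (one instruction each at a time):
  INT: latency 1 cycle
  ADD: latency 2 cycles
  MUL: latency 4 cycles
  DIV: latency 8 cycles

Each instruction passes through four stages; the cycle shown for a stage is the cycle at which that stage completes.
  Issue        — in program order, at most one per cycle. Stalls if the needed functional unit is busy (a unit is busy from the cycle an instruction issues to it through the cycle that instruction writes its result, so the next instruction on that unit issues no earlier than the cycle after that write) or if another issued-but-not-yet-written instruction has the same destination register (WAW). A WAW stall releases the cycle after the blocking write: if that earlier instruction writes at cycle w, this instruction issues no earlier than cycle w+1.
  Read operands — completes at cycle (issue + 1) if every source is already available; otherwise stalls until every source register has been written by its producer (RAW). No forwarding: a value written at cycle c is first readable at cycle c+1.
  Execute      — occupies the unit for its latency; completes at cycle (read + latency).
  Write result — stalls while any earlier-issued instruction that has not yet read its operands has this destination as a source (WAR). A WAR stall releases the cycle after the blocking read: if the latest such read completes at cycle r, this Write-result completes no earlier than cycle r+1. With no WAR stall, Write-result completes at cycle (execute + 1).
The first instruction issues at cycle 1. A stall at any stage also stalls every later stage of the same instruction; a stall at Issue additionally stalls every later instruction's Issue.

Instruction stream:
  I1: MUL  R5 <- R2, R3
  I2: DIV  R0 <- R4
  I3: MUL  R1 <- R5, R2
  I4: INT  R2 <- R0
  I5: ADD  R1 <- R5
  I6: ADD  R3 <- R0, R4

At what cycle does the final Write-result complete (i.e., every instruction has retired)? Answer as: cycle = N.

cycle = 24

t=1  I1 dispatched to MUL
t=2  I1 operands ready; I2 dispatched to DIV
t=3  I2 operands ready
t=6  I1 complete
t=7  R5←I1
t=8  I3 dispatched to MUL
t=9  I3 operands ready; I4 dispatched to INT
t=11  I2 complete
t=12  R0←I2
t=13  I3 complete; I4 operands ready
t=14  R1←I3; I4 complete
t=15  R2←I4; I5 dispatched to ADD
t=16  I5 operands ready
t=18  I5 complete
t=19  R1←I5
t=20  I6 dispatched to ADD
t=21  I6 operands ready
t=23  I6 complete
t=24  R3←I6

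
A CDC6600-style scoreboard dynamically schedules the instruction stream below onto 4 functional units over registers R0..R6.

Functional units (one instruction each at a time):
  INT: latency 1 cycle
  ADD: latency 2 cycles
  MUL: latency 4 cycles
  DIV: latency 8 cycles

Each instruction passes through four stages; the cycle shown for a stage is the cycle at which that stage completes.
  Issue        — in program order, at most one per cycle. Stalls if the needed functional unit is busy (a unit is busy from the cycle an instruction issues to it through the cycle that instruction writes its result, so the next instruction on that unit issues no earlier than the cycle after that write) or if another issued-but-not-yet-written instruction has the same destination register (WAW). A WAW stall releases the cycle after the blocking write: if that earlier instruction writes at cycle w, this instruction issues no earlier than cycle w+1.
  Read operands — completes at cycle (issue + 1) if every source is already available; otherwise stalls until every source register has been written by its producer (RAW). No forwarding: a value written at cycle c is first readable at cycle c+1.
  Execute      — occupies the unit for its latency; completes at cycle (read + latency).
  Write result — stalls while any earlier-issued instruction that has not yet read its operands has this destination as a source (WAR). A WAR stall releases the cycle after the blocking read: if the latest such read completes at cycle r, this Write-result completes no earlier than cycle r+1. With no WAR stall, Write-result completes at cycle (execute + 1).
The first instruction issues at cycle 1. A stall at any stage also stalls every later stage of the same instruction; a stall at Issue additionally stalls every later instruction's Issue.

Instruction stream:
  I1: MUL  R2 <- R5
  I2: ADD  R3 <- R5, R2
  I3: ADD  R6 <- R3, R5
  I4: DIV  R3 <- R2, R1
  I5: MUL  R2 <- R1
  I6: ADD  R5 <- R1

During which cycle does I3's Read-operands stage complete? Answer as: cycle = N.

cycle = 13

cycle 1: I1 issues→MUL
cycle 2: I1 reads, I2 issues→ADD
cycle 6: I1 exec-done
cycle 7: I1 writes R2
cycle 8: I2 reads
cycle 10: I2 exec-done
cycle 11: I2 writes R3
cycle 12: I3 issues→ADD
cycle 13: I3 reads, I4 issues→DIV
cycle 14: I4 reads, I5 issues→MUL
cycle 15: I3 exec-done, I5 reads
cycle 16: I3 writes R6
cycle 17: I6 issues→ADD
cycle 18: I6 reads
cycle 19: I5 exec-done
cycle 20: I5 writes R2, I6 exec-done
cycle 21: I6 writes R5
cycle 22: I4 exec-done
cycle 23: I4 writes R3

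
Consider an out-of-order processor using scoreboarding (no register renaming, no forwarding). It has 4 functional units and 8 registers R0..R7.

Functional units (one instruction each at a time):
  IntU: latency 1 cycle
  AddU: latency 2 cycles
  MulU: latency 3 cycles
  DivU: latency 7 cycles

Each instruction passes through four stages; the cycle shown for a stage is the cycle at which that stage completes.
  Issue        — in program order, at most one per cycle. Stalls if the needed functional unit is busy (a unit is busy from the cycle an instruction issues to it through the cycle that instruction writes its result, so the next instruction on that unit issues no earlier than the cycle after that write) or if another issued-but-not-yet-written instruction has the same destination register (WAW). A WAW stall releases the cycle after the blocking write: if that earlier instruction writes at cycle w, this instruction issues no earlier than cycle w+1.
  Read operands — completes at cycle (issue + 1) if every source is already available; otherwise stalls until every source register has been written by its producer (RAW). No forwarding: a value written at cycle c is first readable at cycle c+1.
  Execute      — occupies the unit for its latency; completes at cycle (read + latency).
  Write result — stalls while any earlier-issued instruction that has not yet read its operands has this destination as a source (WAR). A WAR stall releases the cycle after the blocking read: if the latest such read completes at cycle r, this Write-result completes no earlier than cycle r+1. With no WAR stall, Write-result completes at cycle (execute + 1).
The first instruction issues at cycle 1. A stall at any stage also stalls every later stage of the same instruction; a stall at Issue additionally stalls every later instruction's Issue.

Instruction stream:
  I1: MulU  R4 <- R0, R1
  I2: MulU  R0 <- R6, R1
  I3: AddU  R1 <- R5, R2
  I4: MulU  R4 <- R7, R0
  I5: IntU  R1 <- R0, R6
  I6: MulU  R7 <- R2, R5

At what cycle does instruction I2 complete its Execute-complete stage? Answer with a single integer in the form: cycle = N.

cycle = 11

[1] issue I1 (MulU)
[2] I1 read-ops
[5] I1 finished on MulU
[6] I1→R4
[7] issue I2 (MulU)
[8] I2 read-ops | issue I3 (AddU)
[9] I3 read-ops
[11] I2 finished on MulU | I3 finished on AddU
[12] I2→R0 | I3→R1
[13] issue I4 (MulU)
[14] I4 read-ops | issue I5 (IntU)
[15] I5 read-ops
[16] I5 finished on IntU
[17] I4 finished on MulU | I5→R1
[18] I4→R4
[19] issue I6 (MulU)
[20] I6 read-ops
[23] I6 finished on MulU
[24] I6→R7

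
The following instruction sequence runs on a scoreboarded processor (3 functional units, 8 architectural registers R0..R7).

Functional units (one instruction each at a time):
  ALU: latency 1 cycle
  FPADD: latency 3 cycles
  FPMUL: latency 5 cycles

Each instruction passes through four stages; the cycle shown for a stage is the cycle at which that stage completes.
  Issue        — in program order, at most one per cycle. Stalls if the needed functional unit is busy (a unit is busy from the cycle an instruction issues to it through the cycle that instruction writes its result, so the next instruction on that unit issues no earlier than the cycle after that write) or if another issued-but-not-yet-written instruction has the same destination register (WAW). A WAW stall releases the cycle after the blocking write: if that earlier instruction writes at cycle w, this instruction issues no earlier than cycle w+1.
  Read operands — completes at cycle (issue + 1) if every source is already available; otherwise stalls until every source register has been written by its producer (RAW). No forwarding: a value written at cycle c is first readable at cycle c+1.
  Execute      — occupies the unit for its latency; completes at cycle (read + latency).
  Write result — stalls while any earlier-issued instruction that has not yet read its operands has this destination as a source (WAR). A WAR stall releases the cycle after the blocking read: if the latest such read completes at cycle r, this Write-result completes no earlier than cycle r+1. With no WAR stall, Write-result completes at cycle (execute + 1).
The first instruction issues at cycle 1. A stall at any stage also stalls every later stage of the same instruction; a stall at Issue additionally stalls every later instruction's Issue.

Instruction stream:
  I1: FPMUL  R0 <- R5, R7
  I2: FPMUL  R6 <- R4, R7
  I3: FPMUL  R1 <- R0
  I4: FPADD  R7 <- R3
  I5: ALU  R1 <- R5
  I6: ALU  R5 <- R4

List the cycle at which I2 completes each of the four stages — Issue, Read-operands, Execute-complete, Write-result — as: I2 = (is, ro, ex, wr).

I1  is:1  ro:2  ex:7  wr:8
I2  is:9  ro:10  ex:15  wr:16  — struct: FPMUL busy until I1 writes@8
I3  is:17  ro:18  ex:23  wr:24  — struct: FPMUL busy until I2 writes@16
I4  is:18  ro:19  ex:22  wr:23
I5  is:25  ro:26  ex:27  wr:28  — WAW R1: wait I3 write@24
I6  is:29  ro:30  ex:31  wr:32  — struct: ALU busy until I5 writes@28

I2 = (9, 10, 15, 16)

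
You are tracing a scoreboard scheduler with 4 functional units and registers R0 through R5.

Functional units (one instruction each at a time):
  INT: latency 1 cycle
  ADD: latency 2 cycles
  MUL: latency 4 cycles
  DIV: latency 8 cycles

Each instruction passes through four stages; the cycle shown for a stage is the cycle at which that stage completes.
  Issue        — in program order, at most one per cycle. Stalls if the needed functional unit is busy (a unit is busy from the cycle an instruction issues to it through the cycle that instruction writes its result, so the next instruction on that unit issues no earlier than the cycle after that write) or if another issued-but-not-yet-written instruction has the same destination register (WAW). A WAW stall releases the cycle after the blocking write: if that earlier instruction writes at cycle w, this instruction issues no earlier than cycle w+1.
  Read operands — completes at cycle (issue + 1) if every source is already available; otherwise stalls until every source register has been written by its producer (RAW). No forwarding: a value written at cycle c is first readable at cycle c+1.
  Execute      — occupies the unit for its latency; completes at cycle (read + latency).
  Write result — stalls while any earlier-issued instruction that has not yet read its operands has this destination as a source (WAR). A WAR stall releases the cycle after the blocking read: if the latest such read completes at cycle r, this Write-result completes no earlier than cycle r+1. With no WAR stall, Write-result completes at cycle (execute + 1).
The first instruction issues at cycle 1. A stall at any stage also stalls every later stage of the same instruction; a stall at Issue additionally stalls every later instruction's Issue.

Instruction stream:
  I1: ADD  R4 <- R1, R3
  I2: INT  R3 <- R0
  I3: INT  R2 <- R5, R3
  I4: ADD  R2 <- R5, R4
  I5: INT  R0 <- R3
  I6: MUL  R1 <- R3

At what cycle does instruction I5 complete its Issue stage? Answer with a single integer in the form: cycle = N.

cycle = 11

[1] I1→ADD
[2] I1 RO; I2→INT
[3] I2 RO
[4] I1 EX; I2 EX
[5] I1 WR R4; I2 WR R3
[6] I3→INT
[7] I3 RO
[8] I3 EX
[9] I3 WR R2
[10] I4→ADD
[11] I4 RO; I5→INT
[12] I5 RO; I6→MUL
[13] I4 EX; I5 EX; I6 RO
[14] I4 WR R2; I5 WR R0
[17] I6 EX
[18] I6 WR R1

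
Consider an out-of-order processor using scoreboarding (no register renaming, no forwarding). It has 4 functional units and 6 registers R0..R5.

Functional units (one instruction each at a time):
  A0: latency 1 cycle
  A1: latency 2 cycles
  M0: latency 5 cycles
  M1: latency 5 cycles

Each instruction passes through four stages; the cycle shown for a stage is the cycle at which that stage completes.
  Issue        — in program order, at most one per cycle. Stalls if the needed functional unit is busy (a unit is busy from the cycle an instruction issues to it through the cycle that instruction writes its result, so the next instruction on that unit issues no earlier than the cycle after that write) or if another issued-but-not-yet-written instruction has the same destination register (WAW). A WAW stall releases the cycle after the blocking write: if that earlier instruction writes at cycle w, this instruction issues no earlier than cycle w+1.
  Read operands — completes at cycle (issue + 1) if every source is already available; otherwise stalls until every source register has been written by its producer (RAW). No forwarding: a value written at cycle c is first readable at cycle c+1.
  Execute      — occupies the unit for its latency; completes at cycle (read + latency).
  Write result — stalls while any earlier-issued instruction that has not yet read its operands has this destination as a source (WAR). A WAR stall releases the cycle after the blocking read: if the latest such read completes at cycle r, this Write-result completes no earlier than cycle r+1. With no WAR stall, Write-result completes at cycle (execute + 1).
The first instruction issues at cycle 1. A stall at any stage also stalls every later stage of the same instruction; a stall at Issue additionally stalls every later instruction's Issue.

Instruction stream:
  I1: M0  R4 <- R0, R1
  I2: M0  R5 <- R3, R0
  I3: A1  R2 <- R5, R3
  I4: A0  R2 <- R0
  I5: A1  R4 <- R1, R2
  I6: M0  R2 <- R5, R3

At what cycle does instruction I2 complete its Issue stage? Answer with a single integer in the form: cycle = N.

cycle 1: issue I1 (M0)
cycle 2: I1 read-ops
cycle 7: I1 finished on M0
cycle 8: I1→R4
cycle 9: issue I2 (M0)
cycle 10: I2 read-ops; issue I3 (A1)
cycle 15: I2 finished on M0
cycle 16: I2→R5
cycle 17: I3 read-ops
cycle 19: I3 finished on A1
cycle 20: I3→R2
cycle 21: issue I4 (A0)
cycle 22: I4 read-ops; issue I5 (A1)
cycle 23: I4 finished on A0
cycle 24: I4→R2
cycle 25: I5 read-ops; issue I6 (M0)
cycle 26: I6 read-ops
cycle 27: I5 finished on A1
cycle 28: I5→R4
cycle 31: I6 finished on M0
cycle 32: I6→R2

cycle = 9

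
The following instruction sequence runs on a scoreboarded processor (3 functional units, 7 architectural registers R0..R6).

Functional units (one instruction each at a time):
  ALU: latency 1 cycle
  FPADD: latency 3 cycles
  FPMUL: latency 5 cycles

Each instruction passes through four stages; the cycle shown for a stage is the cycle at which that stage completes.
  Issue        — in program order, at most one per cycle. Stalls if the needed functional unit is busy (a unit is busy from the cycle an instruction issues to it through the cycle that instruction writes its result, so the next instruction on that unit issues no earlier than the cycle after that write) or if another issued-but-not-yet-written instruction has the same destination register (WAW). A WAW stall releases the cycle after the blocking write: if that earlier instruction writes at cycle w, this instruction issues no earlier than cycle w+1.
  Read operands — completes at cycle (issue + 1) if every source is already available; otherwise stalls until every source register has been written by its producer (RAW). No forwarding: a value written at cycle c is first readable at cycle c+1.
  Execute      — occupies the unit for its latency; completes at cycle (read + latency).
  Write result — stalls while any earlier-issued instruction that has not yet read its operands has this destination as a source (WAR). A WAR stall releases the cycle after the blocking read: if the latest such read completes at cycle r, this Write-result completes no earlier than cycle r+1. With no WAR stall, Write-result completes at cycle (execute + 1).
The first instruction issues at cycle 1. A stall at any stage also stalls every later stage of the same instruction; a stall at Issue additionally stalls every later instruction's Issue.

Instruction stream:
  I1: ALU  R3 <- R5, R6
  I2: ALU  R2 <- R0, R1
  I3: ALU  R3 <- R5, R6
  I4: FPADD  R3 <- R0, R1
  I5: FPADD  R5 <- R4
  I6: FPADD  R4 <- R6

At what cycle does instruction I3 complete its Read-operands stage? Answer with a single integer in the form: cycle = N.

cycle = 10

cycle 1: I1 issues→ALU
cycle 2: I1 reads
cycle 3: I1 exec-done
cycle 4: I1 writes R3
cycle 5: I2 issues→ALU
cycle 6: I2 reads
cycle 7: I2 exec-done
cycle 8: I2 writes R2
cycle 9: I3 issues→ALU
cycle 10: I3 reads
cycle 11: I3 exec-done
cycle 12: I3 writes R3
cycle 13: I4 issues→FPADD
cycle 14: I4 reads
cycle 17: I4 exec-done
cycle 18: I4 writes R3
cycle 19: I5 issues→FPADD
cycle 20: I5 reads
cycle 23: I5 exec-done
cycle 24: I5 writes R5
cycle 25: I6 issues→FPADD
cycle 26: I6 reads
cycle 29: I6 exec-done
cycle 30: I6 writes R4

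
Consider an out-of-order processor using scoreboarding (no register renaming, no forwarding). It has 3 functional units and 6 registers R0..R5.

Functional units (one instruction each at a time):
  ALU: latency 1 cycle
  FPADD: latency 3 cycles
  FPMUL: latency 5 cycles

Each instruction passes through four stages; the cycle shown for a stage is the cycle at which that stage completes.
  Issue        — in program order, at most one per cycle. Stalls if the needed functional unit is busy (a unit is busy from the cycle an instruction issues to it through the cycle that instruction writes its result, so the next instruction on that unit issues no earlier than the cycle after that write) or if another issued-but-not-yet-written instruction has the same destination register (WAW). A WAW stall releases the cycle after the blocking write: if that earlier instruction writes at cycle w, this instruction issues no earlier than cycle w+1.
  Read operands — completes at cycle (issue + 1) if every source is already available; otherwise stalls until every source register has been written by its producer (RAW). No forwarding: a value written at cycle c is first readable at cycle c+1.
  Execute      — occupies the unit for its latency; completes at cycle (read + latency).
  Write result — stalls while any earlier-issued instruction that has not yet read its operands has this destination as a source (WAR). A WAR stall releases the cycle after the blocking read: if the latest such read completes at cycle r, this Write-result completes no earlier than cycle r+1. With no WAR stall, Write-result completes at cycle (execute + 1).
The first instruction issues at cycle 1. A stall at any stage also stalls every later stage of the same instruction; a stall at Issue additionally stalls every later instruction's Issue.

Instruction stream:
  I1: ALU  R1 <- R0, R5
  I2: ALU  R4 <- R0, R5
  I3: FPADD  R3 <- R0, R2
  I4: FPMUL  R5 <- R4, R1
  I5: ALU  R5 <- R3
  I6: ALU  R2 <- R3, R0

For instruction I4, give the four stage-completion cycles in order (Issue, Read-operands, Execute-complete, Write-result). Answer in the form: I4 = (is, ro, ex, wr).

I4 = (7, 9, 14, 15)

I1  is:1  ro:2  ex:3  wr:4
I2  is:5  ro:6  ex:7  wr:8  — struct: ALU busy until I1 writes@4
I3  is:6  ro:7  ex:10  wr:11
I4  is:7  ro:9  ex:14  wr:15  — RAW R4: wait I2 write@8
I5  is:16  ro:17  ex:18  wr:19  — WAW R5: wait I4 write@15
I6  is:20  ro:21  ex:22  wr:23  — struct: ALU busy until I5 writes@19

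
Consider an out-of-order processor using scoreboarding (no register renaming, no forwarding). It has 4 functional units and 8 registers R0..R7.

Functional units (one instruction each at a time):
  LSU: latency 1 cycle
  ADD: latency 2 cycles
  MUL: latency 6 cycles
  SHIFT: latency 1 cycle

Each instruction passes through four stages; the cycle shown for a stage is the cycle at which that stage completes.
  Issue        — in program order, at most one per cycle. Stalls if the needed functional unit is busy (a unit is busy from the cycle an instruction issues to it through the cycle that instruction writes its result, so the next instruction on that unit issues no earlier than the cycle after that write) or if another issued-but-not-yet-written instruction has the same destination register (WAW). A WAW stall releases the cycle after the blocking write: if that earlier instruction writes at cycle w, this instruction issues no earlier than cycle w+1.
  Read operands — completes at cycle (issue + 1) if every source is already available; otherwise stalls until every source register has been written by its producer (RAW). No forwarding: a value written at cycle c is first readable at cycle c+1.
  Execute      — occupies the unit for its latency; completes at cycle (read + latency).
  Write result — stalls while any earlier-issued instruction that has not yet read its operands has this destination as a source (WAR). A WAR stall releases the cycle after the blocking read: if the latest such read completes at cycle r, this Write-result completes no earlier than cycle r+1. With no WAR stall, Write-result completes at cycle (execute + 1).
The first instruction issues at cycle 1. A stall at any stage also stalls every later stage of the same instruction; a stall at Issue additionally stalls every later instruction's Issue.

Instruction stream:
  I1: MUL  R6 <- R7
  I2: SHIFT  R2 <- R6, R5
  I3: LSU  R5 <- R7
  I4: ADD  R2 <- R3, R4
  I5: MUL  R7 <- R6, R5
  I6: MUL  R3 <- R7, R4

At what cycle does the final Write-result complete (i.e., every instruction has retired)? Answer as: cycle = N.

t=1  I1→MUL
t=2  I1 RO · I2→SHIFT
t=3  I3→LSU
t=4  I3 RO
t=5  I3 EX
t=8  I1 EX
t=9  I1 WR R6
t=10  I2 RO
t=11  I2 EX · I3 WR R5
t=12  I2 WR R2
t=13  I4→ADD
t=14  I4 RO · I5→MUL
t=15  I5 RO
t=16  I4 EX
t=17  I4 WR R2
t=21  I5 EX
t=22  I5 WR R7
t=23  I6→MUL
t=24  I6 RO
t=30  I6 EX
t=31  I6 WR R3

cycle = 31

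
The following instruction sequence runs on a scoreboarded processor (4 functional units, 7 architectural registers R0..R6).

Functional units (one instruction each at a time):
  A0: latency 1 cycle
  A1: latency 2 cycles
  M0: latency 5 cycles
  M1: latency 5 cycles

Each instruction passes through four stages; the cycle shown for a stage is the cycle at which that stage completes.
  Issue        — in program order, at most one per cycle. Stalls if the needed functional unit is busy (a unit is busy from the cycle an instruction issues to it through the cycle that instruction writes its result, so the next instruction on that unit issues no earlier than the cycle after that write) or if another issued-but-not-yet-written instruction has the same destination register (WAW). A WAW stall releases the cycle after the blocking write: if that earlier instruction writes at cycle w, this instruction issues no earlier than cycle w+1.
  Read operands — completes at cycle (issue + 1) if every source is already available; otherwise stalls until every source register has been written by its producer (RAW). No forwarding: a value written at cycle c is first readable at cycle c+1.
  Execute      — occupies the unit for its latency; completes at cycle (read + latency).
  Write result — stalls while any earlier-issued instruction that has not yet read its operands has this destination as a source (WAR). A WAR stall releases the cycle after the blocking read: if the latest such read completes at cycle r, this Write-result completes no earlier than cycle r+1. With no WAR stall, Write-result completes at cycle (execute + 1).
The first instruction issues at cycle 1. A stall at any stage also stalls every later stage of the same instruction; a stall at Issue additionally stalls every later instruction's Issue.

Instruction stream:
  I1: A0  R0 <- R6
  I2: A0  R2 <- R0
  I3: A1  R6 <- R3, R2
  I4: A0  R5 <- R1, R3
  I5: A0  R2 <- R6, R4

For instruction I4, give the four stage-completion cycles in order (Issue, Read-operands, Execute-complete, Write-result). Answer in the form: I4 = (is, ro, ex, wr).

I4 = (9, 10, 11, 12)

I1  is:1  ro:2  ex:3  wr:4
I2  is:5  ro:6  ex:7  wr:8  — struct: A0 busy until I1 writes@4
I3  is:6  ro:9  ex:11  wr:12  — RAW R2: wait I2 write@8
I4  is:9  ro:10  ex:11  wr:12  — struct: A0 busy until I2 writes@8
I5  is:13  ro:14  ex:15  wr:16  — struct: A0 busy until I4 writes@12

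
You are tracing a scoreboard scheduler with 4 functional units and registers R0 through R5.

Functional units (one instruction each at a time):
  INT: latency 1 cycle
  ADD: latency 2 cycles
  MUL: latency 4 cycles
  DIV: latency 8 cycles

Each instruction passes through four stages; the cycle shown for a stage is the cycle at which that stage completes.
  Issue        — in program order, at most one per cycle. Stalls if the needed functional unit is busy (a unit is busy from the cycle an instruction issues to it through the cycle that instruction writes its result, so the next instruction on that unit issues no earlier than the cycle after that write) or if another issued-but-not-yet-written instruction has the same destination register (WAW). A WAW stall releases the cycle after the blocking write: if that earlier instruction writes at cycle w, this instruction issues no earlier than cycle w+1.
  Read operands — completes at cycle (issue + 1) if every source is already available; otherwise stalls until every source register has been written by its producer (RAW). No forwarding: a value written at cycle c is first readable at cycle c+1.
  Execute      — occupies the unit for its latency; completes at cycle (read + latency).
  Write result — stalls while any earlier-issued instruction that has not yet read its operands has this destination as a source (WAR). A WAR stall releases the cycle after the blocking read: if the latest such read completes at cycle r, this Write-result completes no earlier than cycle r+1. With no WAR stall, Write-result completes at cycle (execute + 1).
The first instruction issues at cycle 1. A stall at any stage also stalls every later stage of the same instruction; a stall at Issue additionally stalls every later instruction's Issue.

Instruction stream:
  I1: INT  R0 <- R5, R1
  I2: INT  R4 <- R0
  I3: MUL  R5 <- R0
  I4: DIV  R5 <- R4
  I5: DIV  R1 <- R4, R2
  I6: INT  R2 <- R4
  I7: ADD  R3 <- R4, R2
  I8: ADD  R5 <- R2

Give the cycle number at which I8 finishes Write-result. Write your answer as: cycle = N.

cycle = 37

c1: issue I1 (INT)
c2: I1 read-ops
c3: I1 finished on INT
c4: I1→R0
c5: issue I2 (INT)
c6: I2 read-ops; issue I3 (MUL)
c7: I2 finished on INT; I3 read-ops
c8: I2→R4
c11: I3 finished on MUL
c12: I3→R5
c13: issue I4 (DIV)
c14: I4 read-ops
c22: I4 finished on DIV
c23: I4→R5
c24: issue I5 (DIV)
c25: I5 read-ops; issue I6 (INT)
c26: I6 read-ops; issue I7 (ADD)
c27: I6 finished on INT
c28: I6→R2
c29: I7 read-ops
c31: I7 finished on ADD
c32: I7→R3
c33: I5 finished on DIV; issue I8 (ADD)
c34: I5→R1; I8 read-ops
c36: I8 finished on ADD
c37: I8→R5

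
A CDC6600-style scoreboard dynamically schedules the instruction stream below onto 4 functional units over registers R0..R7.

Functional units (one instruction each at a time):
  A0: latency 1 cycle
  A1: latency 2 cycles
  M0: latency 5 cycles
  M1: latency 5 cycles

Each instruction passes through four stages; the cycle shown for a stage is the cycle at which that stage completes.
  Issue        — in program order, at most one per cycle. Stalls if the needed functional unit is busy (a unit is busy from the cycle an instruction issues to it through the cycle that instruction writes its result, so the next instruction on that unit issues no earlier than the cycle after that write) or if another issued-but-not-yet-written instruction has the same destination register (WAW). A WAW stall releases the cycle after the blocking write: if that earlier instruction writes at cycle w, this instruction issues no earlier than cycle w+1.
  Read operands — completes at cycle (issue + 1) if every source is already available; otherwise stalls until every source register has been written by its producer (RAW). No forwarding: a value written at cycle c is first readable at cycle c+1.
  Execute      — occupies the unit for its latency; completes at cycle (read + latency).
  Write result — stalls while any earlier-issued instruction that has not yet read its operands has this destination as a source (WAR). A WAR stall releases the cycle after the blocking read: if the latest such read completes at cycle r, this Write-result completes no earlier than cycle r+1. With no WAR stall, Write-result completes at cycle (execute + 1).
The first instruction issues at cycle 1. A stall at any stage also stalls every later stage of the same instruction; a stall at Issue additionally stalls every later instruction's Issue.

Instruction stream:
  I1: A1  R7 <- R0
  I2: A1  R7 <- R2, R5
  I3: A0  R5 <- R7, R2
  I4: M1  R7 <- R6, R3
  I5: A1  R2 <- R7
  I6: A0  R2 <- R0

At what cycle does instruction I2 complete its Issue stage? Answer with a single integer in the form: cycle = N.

c1: I1→A1
c2: I1 RO
c4: I1 EX
c5: I1 WR R7
c6: I2→A1
c7: I2 RO; I3→A0
c9: I2 EX
c10: I2 WR R7
c11: I3 RO; I4→M1
c12: I3 EX; I4 RO; I5→A1
c13: I3 WR R5
c17: I4 EX
c18: I4 WR R7
c19: I5 RO
c21: I5 EX
c22: I5 WR R2
c23: I6→A0
c24: I6 RO
c25: I6 EX
c26: I6 WR R2

cycle = 6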